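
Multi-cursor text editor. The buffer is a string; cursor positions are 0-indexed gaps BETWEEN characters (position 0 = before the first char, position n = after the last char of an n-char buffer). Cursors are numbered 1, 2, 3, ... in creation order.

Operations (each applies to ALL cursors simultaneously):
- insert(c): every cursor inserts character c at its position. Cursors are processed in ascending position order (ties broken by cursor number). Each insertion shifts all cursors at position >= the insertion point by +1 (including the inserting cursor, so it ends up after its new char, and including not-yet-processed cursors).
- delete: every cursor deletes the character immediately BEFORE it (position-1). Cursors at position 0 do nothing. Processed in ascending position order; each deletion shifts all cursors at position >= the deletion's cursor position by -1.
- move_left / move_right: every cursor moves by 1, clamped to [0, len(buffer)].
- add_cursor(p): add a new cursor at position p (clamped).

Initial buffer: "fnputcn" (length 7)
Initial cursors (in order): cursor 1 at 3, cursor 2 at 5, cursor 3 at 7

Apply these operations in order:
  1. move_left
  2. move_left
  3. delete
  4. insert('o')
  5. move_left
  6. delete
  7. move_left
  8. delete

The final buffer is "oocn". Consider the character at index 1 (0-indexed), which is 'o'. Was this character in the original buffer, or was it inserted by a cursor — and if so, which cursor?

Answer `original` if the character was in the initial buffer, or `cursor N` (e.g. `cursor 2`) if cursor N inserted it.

After op 1 (move_left): buffer="fnputcn" (len 7), cursors c1@2 c2@4 c3@6, authorship .......
After op 2 (move_left): buffer="fnputcn" (len 7), cursors c1@1 c2@3 c3@5, authorship .......
After op 3 (delete): buffer="nucn" (len 4), cursors c1@0 c2@1 c3@2, authorship ....
After op 4 (insert('o')): buffer="onouocn" (len 7), cursors c1@1 c2@3 c3@5, authorship 1.2.3..
After op 5 (move_left): buffer="onouocn" (len 7), cursors c1@0 c2@2 c3@4, authorship 1.2.3..
After op 6 (delete): buffer="ooocn" (len 5), cursors c1@0 c2@1 c3@2, authorship 123..
After op 7 (move_left): buffer="ooocn" (len 5), cursors c1@0 c2@0 c3@1, authorship 123..
After op 8 (delete): buffer="oocn" (len 4), cursors c1@0 c2@0 c3@0, authorship 23..
Authorship (.=original, N=cursor N): 2 3 . .
Index 1: author = 3

Answer: cursor 3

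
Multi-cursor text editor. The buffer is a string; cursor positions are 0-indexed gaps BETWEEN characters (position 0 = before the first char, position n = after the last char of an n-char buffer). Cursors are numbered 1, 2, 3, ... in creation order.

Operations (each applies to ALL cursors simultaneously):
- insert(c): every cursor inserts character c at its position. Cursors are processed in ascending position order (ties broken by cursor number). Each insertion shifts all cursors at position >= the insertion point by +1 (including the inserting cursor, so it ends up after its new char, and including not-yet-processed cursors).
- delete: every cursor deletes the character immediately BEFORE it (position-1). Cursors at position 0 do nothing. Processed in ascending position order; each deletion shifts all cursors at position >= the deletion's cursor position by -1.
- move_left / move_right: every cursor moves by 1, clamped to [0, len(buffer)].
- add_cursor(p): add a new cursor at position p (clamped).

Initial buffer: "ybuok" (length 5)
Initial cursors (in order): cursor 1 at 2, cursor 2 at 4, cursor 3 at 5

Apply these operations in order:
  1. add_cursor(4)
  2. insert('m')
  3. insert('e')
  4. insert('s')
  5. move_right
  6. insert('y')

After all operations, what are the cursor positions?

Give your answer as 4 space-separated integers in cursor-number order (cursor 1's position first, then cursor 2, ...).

After op 1 (add_cursor(4)): buffer="ybuok" (len 5), cursors c1@2 c2@4 c4@4 c3@5, authorship .....
After op 2 (insert('m')): buffer="ybmuommkm" (len 9), cursors c1@3 c2@7 c4@7 c3@9, authorship ..1..24.3
After op 3 (insert('e')): buffer="ybmeuommeekme" (len 13), cursors c1@4 c2@10 c4@10 c3@13, authorship ..11..2424.33
After op 4 (insert('s')): buffer="ybmesuommeesskmes" (len 17), cursors c1@5 c2@13 c4@13 c3@17, authorship ..111..242424.333
After op 5 (move_right): buffer="ybmesuommeesskmes" (len 17), cursors c1@6 c2@14 c4@14 c3@17, authorship ..111..242424.333
After op 6 (insert('y')): buffer="ybmesuyommeesskyymesy" (len 21), cursors c1@7 c2@17 c4@17 c3@21, authorship ..111.1.242424.243333

Answer: 7 17 21 17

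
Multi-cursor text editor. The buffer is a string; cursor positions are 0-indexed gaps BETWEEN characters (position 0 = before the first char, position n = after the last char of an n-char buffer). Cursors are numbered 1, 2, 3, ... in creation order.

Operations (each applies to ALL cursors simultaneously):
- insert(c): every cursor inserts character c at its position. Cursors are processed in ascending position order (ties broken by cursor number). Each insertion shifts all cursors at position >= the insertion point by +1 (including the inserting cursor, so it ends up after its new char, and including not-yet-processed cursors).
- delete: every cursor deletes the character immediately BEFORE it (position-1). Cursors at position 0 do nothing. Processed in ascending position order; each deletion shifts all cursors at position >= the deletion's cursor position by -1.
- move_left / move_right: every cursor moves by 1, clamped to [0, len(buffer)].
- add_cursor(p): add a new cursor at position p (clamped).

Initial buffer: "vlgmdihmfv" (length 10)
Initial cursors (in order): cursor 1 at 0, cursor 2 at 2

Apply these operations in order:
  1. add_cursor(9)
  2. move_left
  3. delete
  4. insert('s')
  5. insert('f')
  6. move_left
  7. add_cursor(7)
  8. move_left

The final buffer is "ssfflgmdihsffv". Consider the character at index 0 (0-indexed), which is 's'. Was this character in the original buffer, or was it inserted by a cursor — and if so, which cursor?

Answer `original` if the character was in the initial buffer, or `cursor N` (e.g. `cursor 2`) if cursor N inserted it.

After op 1 (add_cursor(9)): buffer="vlgmdihmfv" (len 10), cursors c1@0 c2@2 c3@9, authorship ..........
After op 2 (move_left): buffer="vlgmdihmfv" (len 10), cursors c1@0 c2@1 c3@8, authorship ..........
After op 3 (delete): buffer="lgmdihfv" (len 8), cursors c1@0 c2@0 c3@6, authorship ........
After op 4 (insert('s')): buffer="sslgmdihsfv" (len 11), cursors c1@2 c2@2 c3@9, authorship 12......3..
After op 5 (insert('f')): buffer="ssfflgmdihsffv" (len 14), cursors c1@4 c2@4 c3@12, authorship 1212......33..
After op 6 (move_left): buffer="ssfflgmdihsffv" (len 14), cursors c1@3 c2@3 c3@11, authorship 1212......33..
After op 7 (add_cursor(7)): buffer="ssfflgmdihsffv" (len 14), cursors c1@3 c2@3 c4@7 c3@11, authorship 1212......33..
After op 8 (move_left): buffer="ssfflgmdihsffv" (len 14), cursors c1@2 c2@2 c4@6 c3@10, authorship 1212......33..
Authorship (.=original, N=cursor N): 1 2 1 2 . . . . . . 3 3 . .
Index 0: author = 1

Answer: cursor 1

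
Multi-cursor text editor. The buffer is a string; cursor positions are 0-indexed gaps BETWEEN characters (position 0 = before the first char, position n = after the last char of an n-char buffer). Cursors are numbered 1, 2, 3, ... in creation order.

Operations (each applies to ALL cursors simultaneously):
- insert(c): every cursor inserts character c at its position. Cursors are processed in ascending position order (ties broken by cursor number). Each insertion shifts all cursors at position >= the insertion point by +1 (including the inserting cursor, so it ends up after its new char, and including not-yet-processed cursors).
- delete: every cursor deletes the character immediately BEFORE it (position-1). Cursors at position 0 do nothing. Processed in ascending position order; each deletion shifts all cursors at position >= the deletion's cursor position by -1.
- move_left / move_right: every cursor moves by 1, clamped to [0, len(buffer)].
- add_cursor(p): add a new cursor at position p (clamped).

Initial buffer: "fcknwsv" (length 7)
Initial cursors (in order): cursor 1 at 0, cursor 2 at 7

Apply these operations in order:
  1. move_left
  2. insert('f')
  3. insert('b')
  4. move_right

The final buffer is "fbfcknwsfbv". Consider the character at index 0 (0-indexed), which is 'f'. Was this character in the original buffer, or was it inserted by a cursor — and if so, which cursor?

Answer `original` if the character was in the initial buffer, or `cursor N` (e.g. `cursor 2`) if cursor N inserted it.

After op 1 (move_left): buffer="fcknwsv" (len 7), cursors c1@0 c2@6, authorship .......
After op 2 (insert('f')): buffer="ffcknwsfv" (len 9), cursors c1@1 c2@8, authorship 1......2.
After op 3 (insert('b')): buffer="fbfcknwsfbv" (len 11), cursors c1@2 c2@10, authorship 11......22.
After op 4 (move_right): buffer="fbfcknwsfbv" (len 11), cursors c1@3 c2@11, authorship 11......22.
Authorship (.=original, N=cursor N): 1 1 . . . . . . 2 2 .
Index 0: author = 1

Answer: cursor 1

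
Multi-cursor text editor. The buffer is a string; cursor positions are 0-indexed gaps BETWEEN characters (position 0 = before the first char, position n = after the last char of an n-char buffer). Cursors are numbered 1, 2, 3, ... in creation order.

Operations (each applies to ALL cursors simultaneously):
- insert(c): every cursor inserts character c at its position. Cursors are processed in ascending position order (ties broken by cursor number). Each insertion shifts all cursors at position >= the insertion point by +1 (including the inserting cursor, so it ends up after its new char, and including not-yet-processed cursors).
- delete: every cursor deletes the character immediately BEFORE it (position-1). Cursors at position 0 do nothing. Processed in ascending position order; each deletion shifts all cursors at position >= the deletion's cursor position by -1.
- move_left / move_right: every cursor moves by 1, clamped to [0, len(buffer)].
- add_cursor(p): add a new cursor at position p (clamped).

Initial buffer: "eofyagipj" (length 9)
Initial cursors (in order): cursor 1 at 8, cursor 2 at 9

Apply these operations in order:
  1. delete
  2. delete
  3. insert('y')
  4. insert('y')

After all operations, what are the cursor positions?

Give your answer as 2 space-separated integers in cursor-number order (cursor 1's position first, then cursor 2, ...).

After op 1 (delete): buffer="eofyagi" (len 7), cursors c1@7 c2@7, authorship .......
After op 2 (delete): buffer="eofya" (len 5), cursors c1@5 c2@5, authorship .....
After op 3 (insert('y')): buffer="eofyayy" (len 7), cursors c1@7 c2@7, authorship .....12
After op 4 (insert('y')): buffer="eofyayyyy" (len 9), cursors c1@9 c2@9, authorship .....1212

Answer: 9 9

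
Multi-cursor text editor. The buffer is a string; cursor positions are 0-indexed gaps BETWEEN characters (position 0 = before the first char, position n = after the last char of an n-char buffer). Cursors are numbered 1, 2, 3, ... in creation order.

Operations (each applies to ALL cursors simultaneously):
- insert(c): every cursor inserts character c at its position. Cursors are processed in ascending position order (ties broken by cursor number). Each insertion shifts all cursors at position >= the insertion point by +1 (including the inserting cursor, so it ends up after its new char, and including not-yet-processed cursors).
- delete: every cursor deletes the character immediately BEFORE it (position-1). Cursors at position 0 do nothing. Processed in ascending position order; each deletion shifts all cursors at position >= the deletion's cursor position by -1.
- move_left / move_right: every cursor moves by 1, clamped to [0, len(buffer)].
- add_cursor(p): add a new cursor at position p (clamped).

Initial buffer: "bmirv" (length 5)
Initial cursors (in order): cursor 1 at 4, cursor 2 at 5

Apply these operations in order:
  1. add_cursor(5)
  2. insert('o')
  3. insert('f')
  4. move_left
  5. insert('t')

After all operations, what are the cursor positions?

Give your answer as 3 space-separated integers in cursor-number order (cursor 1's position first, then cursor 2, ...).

After op 1 (add_cursor(5)): buffer="bmirv" (len 5), cursors c1@4 c2@5 c3@5, authorship .....
After op 2 (insert('o')): buffer="bmirovoo" (len 8), cursors c1@5 c2@8 c3@8, authorship ....1.23
After op 3 (insert('f')): buffer="bmirofvooff" (len 11), cursors c1@6 c2@11 c3@11, authorship ....11.2323
After op 4 (move_left): buffer="bmirofvooff" (len 11), cursors c1@5 c2@10 c3@10, authorship ....11.2323
After op 5 (insert('t')): buffer="bmirotfvoofttf" (len 14), cursors c1@6 c2@13 c3@13, authorship ....111.232233

Answer: 6 13 13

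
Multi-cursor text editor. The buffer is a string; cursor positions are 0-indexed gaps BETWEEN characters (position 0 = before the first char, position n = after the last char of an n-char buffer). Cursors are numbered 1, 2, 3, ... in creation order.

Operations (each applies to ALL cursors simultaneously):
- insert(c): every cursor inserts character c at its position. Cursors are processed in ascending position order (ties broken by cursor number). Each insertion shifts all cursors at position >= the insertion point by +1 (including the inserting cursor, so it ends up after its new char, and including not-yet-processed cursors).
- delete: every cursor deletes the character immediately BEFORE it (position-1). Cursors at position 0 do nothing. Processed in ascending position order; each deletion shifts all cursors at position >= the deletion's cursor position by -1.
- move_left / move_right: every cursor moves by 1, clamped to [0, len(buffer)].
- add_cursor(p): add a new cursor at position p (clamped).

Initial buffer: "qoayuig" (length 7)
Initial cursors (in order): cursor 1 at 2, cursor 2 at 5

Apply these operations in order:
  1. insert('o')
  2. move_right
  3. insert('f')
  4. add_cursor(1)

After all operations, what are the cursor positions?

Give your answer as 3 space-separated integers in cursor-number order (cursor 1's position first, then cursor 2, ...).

After op 1 (insert('o')): buffer="qooayuoig" (len 9), cursors c1@3 c2@7, authorship ..1...2..
After op 2 (move_right): buffer="qooayuoig" (len 9), cursors c1@4 c2@8, authorship ..1...2..
After op 3 (insert('f')): buffer="qooafyuoifg" (len 11), cursors c1@5 c2@10, authorship ..1.1..2.2.
After op 4 (add_cursor(1)): buffer="qooafyuoifg" (len 11), cursors c3@1 c1@5 c2@10, authorship ..1.1..2.2.

Answer: 5 10 1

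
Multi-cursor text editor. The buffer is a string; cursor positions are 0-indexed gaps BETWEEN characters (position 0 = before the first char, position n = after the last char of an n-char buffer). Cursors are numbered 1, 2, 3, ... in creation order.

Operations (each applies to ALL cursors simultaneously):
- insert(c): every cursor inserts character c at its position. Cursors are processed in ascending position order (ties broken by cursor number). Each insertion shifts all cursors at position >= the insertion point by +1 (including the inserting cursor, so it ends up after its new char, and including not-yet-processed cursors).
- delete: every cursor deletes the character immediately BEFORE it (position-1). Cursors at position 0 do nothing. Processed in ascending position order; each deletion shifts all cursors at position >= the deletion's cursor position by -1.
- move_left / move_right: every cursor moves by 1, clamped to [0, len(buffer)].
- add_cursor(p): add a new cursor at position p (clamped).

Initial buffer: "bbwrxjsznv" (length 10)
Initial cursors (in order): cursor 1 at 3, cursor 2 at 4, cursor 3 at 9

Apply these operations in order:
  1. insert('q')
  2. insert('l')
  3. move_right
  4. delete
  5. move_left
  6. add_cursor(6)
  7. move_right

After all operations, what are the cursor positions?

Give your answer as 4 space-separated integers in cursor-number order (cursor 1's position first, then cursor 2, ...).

Answer: 5 7 13 7

Derivation:
After op 1 (insert('q')): buffer="bbwqrqxjsznqv" (len 13), cursors c1@4 c2@6 c3@12, authorship ...1.2.....3.
After op 2 (insert('l')): buffer="bbwqlrqlxjsznqlv" (len 16), cursors c1@5 c2@8 c3@15, authorship ...11.22.....33.
After op 3 (move_right): buffer="bbwqlrqlxjsznqlv" (len 16), cursors c1@6 c2@9 c3@16, authorship ...11.22.....33.
After op 4 (delete): buffer="bbwqlqljsznql" (len 13), cursors c1@5 c2@7 c3@13, authorship ...1122....33
After op 5 (move_left): buffer="bbwqlqljsznql" (len 13), cursors c1@4 c2@6 c3@12, authorship ...1122....33
After op 6 (add_cursor(6)): buffer="bbwqlqljsznql" (len 13), cursors c1@4 c2@6 c4@6 c3@12, authorship ...1122....33
After op 7 (move_right): buffer="bbwqlqljsznql" (len 13), cursors c1@5 c2@7 c4@7 c3@13, authorship ...1122....33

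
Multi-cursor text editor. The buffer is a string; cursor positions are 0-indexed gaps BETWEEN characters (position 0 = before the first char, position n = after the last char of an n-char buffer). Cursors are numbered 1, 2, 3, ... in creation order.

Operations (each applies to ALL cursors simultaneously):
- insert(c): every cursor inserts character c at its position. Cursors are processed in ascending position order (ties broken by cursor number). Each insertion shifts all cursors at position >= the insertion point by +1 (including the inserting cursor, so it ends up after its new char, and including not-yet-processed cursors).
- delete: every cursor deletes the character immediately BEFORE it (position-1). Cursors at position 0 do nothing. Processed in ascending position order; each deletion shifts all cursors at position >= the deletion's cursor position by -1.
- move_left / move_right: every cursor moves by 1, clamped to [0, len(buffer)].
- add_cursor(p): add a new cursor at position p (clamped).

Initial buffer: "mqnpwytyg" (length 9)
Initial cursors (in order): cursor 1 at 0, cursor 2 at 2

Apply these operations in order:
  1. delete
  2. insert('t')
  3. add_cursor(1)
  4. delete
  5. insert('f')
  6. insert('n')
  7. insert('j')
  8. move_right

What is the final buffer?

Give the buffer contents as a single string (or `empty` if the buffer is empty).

After op 1 (delete): buffer="mnpwytyg" (len 8), cursors c1@0 c2@1, authorship ........
After op 2 (insert('t')): buffer="tmtnpwytyg" (len 10), cursors c1@1 c2@3, authorship 1.2.......
After op 3 (add_cursor(1)): buffer="tmtnpwytyg" (len 10), cursors c1@1 c3@1 c2@3, authorship 1.2.......
After op 4 (delete): buffer="mnpwytyg" (len 8), cursors c1@0 c3@0 c2@1, authorship ........
After op 5 (insert('f')): buffer="ffmfnpwytyg" (len 11), cursors c1@2 c3@2 c2@4, authorship 13.2.......
After op 6 (insert('n')): buffer="ffnnmfnnpwytyg" (len 14), cursors c1@4 c3@4 c2@7, authorship 1313.22.......
After op 7 (insert('j')): buffer="ffnnjjmfnjnpwytyg" (len 17), cursors c1@6 c3@6 c2@10, authorship 131313.222.......
After op 8 (move_right): buffer="ffnnjjmfnjnpwytyg" (len 17), cursors c1@7 c3@7 c2@11, authorship 131313.222.......

Answer: ffnnjjmfnjnpwytyg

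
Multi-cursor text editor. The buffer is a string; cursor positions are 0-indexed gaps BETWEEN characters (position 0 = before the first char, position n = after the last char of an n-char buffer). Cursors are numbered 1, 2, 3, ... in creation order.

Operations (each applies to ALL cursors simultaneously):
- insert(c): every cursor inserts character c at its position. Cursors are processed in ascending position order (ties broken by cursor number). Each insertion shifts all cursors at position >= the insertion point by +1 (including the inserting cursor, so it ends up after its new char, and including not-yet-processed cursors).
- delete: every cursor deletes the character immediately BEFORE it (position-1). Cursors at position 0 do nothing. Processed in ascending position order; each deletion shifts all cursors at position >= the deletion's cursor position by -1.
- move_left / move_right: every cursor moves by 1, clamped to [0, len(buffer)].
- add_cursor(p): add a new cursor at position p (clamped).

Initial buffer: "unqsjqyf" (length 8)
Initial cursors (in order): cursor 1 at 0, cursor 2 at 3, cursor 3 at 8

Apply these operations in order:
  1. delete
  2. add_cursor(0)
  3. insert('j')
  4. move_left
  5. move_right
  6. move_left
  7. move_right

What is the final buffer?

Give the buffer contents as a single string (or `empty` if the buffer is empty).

Answer: jjunjsjqyj

Derivation:
After op 1 (delete): buffer="unsjqy" (len 6), cursors c1@0 c2@2 c3@6, authorship ......
After op 2 (add_cursor(0)): buffer="unsjqy" (len 6), cursors c1@0 c4@0 c2@2 c3@6, authorship ......
After op 3 (insert('j')): buffer="jjunjsjqyj" (len 10), cursors c1@2 c4@2 c2@5 c3@10, authorship 14..2....3
After op 4 (move_left): buffer="jjunjsjqyj" (len 10), cursors c1@1 c4@1 c2@4 c3@9, authorship 14..2....3
After op 5 (move_right): buffer="jjunjsjqyj" (len 10), cursors c1@2 c4@2 c2@5 c3@10, authorship 14..2....3
After op 6 (move_left): buffer="jjunjsjqyj" (len 10), cursors c1@1 c4@1 c2@4 c3@9, authorship 14..2....3
After op 7 (move_right): buffer="jjunjsjqyj" (len 10), cursors c1@2 c4@2 c2@5 c3@10, authorship 14..2....3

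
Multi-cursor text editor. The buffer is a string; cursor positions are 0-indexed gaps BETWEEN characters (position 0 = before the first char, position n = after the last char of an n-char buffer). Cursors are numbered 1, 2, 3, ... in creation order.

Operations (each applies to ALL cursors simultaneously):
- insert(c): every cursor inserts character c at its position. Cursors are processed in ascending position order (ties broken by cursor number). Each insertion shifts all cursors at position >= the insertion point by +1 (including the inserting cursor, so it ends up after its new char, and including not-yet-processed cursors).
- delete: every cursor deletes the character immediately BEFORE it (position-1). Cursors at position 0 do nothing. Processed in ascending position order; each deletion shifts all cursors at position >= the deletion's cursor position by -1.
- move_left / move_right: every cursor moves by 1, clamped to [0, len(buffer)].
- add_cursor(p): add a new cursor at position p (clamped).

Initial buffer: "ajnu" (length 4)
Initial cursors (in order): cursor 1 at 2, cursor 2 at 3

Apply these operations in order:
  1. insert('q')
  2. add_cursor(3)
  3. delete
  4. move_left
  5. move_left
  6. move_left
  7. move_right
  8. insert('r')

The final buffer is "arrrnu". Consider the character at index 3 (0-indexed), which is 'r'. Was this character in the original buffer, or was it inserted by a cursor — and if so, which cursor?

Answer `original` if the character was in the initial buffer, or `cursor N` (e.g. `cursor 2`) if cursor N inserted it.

Answer: cursor 3

Derivation:
After op 1 (insert('q')): buffer="ajqnqu" (len 6), cursors c1@3 c2@5, authorship ..1.2.
After op 2 (add_cursor(3)): buffer="ajqnqu" (len 6), cursors c1@3 c3@3 c2@5, authorship ..1.2.
After op 3 (delete): buffer="anu" (len 3), cursors c1@1 c3@1 c2@2, authorship ...
After op 4 (move_left): buffer="anu" (len 3), cursors c1@0 c3@0 c2@1, authorship ...
After op 5 (move_left): buffer="anu" (len 3), cursors c1@0 c2@0 c3@0, authorship ...
After op 6 (move_left): buffer="anu" (len 3), cursors c1@0 c2@0 c3@0, authorship ...
After op 7 (move_right): buffer="anu" (len 3), cursors c1@1 c2@1 c3@1, authorship ...
After op 8 (insert('r')): buffer="arrrnu" (len 6), cursors c1@4 c2@4 c3@4, authorship .123..
Authorship (.=original, N=cursor N): . 1 2 3 . .
Index 3: author = 3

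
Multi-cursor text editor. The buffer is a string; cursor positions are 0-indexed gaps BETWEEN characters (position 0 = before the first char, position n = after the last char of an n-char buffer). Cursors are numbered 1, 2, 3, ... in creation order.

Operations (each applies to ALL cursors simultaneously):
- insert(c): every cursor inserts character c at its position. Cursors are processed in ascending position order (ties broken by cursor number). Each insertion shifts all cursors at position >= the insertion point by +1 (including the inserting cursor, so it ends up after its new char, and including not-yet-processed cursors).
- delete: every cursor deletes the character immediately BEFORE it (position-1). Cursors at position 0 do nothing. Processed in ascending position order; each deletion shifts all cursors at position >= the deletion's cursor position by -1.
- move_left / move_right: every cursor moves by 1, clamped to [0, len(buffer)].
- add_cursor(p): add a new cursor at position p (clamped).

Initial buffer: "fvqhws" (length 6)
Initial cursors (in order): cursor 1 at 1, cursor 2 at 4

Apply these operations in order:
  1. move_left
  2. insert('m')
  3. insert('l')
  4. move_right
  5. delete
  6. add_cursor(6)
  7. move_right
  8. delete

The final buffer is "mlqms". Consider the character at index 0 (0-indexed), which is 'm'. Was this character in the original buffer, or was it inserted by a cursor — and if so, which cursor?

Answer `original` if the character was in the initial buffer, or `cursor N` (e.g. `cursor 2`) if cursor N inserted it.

Answer: cursor 1

Derivation:
After op 1 (move_left): buffer="fvqhws" (len 6), cursors c1@0 c2@3, authorship ......
After op 2 (insert('m')): buffer="mfvqmhws" (len 8), cursors c1@1 c2@5, authorship 1...2...
After op 3 (insert('l')): buffer="mlfvqmlhws" (len 10), cursors c1@2 c2@7, authorship 11...22...
After op 4 (move_right): buffer="mlfvqmlhws" (len 10), cursors c1@3 c2@8, authorship 11...22...
After op 5 (delete): buffer="mlvqmlws" (len 8), cursors c1@2 c2@6, authorship 11..22..
After op 6 (add_cursor(6)): buffer="mlvqmlws" (len 8), cursors c1@2 c2@6 c3@6, authorship 11..22..
After op 7 (move_right): buffer="mlvqmlws" (len 8), cursors c1@3 c2@7 c3@7, authorship 11..22..
After op 8 (delete): buffer="mlqms" (len 5), cursors c1@2 c2@4 c3@4, authorship 11.2.
Authorship (.=original, N=cursor N): 1 1 . 2 .
Index 0: author = 1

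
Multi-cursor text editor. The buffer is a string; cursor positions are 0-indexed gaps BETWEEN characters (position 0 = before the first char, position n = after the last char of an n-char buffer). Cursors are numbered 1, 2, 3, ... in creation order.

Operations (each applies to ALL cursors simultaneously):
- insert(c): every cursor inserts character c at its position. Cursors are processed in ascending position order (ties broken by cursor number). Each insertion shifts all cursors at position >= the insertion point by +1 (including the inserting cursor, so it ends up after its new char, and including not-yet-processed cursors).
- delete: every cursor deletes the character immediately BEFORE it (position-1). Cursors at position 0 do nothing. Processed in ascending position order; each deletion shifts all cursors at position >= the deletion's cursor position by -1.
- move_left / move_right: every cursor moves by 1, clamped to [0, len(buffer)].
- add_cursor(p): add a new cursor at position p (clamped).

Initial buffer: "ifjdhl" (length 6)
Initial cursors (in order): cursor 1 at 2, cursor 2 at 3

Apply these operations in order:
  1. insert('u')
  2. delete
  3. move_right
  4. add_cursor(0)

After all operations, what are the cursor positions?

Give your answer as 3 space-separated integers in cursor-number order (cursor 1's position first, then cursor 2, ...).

After op 1 (insert('u')): buffer="ifujudhl" (len 8), cursors c1@3 c2@5, authorship ..1.2...
After op 2 (delete): buffer="ifjdhl" (len 6), cursors c1@2 c2@3, authorship ......
After op 3 (move_right): buffer="ifjdhl" (len 6), cursors c1@3 c2@4, authorship ......
After op 4 (add_cursor(0)): buffer="ifjdhl" (len 6), cursors c3@0 c1@3 c2@4, authorship ......

Answer: 3 4 0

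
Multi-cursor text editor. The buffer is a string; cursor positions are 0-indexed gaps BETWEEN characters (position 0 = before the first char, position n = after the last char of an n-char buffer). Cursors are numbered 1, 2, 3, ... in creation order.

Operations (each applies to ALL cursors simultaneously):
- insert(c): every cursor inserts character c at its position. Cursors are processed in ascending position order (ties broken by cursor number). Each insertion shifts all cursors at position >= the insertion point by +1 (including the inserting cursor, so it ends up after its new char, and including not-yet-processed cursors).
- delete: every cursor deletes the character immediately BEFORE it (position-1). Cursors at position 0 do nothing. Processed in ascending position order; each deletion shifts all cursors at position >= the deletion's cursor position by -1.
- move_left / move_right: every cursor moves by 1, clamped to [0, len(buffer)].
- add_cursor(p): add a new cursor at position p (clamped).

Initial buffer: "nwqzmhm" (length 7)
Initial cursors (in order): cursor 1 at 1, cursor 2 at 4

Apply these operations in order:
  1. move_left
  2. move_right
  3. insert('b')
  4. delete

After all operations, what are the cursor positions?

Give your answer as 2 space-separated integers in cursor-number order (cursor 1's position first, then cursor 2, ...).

After op 1 (move_left): buffer="nwqzmhm" (len 7), cursors c1@0 c2@3, authorship .......
After op 2 (move_right): buffer="nwqzmhm" (len 7), cursors c1@1 c2@4, authorship .......
After op 3 (insert('b')): buffer="nbwqzbmhm" (len 9), cursors c1@2 c2@6, authorship .1...2...
After op 4 (delete): buffer="nwqzmhm" (len 7), cursors c1@1 c2@4, authorship .......

Answer: 1 4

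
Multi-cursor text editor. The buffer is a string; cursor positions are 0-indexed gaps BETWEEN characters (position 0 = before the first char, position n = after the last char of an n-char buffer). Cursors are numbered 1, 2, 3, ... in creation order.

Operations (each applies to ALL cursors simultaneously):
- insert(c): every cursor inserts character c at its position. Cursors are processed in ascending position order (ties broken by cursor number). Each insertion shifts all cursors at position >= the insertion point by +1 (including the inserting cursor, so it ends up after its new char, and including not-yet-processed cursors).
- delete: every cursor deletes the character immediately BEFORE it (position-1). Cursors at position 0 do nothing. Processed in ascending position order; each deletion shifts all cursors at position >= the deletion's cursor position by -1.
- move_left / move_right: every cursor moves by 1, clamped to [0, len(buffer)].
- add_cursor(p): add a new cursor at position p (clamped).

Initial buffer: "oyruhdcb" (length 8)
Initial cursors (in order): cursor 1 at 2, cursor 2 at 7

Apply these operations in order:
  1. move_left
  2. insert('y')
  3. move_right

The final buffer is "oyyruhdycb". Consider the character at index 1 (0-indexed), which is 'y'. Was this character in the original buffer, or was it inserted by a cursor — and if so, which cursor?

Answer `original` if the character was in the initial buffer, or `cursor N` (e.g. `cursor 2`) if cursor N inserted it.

After op 1 (move_left): buffer="oyruhdcb" (len 8), cursors c1@1 c2@6, authorship ........
After op 2 (insert('y')): buffer="oyyruhdycb" (len 10), cursors c1@2 c2@8, authorship .1.....2..
After op 3 (move_right): buffer="oyyruhdycb" (len 10), cursors c1@3 c2@9, authorship .1.....2..
Authorship (.=original, N=cursor N): . 1 . . . . . 2 . .
Index 1: author = 1

Answer: cursor 1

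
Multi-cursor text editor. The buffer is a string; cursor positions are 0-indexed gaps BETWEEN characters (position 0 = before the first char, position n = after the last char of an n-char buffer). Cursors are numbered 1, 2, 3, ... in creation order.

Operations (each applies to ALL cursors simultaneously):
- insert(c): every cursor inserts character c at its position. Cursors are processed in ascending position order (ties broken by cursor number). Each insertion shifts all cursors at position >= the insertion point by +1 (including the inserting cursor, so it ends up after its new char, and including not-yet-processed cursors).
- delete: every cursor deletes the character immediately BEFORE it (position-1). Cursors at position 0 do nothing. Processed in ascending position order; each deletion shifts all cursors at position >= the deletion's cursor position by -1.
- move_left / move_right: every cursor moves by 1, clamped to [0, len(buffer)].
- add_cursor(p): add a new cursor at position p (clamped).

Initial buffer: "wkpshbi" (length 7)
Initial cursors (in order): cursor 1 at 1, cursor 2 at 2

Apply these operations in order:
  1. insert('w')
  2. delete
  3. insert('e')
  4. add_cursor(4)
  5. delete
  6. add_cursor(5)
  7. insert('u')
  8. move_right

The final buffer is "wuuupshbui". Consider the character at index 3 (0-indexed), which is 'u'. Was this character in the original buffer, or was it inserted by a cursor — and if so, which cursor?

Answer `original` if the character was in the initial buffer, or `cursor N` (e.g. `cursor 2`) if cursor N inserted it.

Answer: cursor 3

Derivation:
After op 1 (insert('w')): buffer="wwkwpshbi" (len 9), cursors c1@2 c2@4, authorship .1.2.....
After op 2 (delete): buffer="wkpshbi" (len 7), cursors c1@1 c2@2, authorship .......
After op 3 (insert('e')): buffer="wekepshbi" (len 9), cursors c1@2 c2@4, authorship .1.2.....
After op 4 (add_cursor(4)): buffer="wekepshbi" (len 9), cursors c1@2 c2@4 c3@4, authorship .1.2.....
After op 5 (delete): buffer="wpshbi" (len 6), cursors c1@1 c2@1 c3@1, authorship ......
After op 6 (add_cursor(5)): buffer="wpshbi" (len 6), cursors c1@1 c2@1 c3@1 c4@5, authorship ......
After op 7 (insert('u')): buffer="wuuupshbui" (len 10), cursors c1@4 c2@4 c3@4 c4@9, authorship .123....4.
After op 8 (move_right): buffer="wuuupshbui" (len 10), cursors c1@5 c2@5 c3@5 c4@10, authorship .123....4.
Authorship (.=original, N=cursor N): . 1 2 3 . . . . 4 .
Index 3: author = 3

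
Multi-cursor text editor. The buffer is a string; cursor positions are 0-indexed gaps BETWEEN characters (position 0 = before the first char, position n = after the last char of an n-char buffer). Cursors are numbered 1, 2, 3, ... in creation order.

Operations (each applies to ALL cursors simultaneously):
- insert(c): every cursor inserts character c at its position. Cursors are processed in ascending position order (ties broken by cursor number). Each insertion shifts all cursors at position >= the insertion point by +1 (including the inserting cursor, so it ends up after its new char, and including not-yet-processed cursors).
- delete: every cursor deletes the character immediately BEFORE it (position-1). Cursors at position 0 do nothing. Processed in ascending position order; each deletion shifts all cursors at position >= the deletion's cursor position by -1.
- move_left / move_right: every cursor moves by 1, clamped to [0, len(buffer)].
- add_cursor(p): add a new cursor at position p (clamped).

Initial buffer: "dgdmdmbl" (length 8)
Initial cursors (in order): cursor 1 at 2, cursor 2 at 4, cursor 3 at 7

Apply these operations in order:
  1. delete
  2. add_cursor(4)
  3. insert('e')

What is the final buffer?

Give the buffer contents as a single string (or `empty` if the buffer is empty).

Answer: dededmeel

Derivation:
After op 1 (delete): buffer="dddml" (len 5), cursors c1@1 c2@2 c3@4, authorship .....
After op 2 (add_cursor(4)): buffer="dddml" (len 5), cursors c1@1 c2@2 c3@4 c4@4, authorship .....
After op 3 (insert('e')): buffer="dededmeel" (len 9), cursors c1@2 c2@4 c3@8 c4@8, authorship .1.2..34.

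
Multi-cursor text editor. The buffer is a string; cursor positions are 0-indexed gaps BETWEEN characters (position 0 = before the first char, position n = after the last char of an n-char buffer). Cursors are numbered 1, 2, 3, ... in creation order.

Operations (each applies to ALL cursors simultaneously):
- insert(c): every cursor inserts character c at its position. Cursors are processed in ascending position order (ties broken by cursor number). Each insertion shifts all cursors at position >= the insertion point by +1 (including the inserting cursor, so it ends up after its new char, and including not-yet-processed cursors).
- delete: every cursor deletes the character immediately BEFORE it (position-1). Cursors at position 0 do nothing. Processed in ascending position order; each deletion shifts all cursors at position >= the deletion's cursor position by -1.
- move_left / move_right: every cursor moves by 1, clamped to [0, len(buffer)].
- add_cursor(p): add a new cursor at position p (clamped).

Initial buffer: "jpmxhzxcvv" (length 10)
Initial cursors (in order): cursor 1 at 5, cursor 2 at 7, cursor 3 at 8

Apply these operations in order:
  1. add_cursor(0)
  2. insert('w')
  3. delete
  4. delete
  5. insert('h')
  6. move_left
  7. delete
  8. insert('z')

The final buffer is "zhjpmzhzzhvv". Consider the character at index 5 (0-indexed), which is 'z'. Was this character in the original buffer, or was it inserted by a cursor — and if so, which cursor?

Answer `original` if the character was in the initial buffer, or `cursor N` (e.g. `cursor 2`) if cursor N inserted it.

Answer: cursor 1

Derivation:
After op 1 (add_cursor(0)): buffer="jpmxhzxcvv" (len 10), cursors c4@0 c1@5 c2@7 c3@8, authorship ..........
After op 2 (insert('w')): buffer="wjpmxhwzxwcwvv" (len 14), cursors c4@1 c1@7 c2@10 c3@12, authorship 4.....1..2.3..
After op 3 (delete): buffer="jpmxhzxcvv" (len 10), cursors c4@0 c1@5 c2@7 c3@8, authorship ..........
After op 4 (delete): buffer="jpmxzvv" (len 7), cursors c4@0 c1@4 c2@5 c3@5, authorship .......
After op 5 (insert('h')): buffer="hjpmxhzhhvv" (len 11), cursors c4@1 c1@6 c2@9 c3@9, authorship 4....1.23..
After op 6 (move_left): buffer="hjpmxhzhhvv" (len 11), cursors c4@0 c1@5 c2@8 c3@8, authorship 4....1.23..
After op 7 (delete): buffer="hjpmhhvv" (len 8), cursors c4@0 c1@4 c2@5 c3@5, authorship 4...13..
After op 8 (insert('z')): buffer="zhjpmzhzzhvv" (len 12), cursors c4@1 c1@6 c2@9 c3@9, authorship 44...11233..
Authorship (.=original, N=cursor N): 4 4 . . . 1 1 2 3 3 . .
Index 5: author = 1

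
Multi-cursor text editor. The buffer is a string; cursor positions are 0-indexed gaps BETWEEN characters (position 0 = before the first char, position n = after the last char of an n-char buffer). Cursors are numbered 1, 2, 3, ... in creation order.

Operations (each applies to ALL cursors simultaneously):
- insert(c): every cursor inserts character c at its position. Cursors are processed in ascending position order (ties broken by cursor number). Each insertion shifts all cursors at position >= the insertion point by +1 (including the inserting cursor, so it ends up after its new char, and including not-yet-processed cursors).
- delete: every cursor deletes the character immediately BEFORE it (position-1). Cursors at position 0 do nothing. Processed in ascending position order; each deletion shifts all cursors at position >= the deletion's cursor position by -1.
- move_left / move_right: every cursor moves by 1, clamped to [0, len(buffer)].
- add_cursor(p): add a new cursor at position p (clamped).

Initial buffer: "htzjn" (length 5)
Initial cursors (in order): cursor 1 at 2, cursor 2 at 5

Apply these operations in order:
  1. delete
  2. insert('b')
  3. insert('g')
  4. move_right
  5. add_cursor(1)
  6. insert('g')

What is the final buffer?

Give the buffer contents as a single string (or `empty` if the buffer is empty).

Answer: hgbgzgjbgg

Derivation:
After op 1 (delete): buffer="hzj" (len 3), cursors c1@1 c2@3, authorship ...
After op 2 (insert('b')): buffer="hbzjb" (len 5), cursors c1@2 c2@5, authorship .1..2
After op 3 (insert('g')): buffer="hbgzjbg" (len 7), cursors c1@3 c2@7, authorship .11..22
After op 4 (move_right): buffer="hbgzjbg" (len 7), cursors c1@4 c2@7, authorship .11..22
After op 5 (add_cursor(1)): buffer="hbgzjbg" (len 7), cursors c3@1 c1@4 c2@7, authorship .11..22
After op 6 (insert('g')): buffer="hgbgzgjbgg" (len 10), cursors c3@2 c1@6 c2@10, authorship .311.1.222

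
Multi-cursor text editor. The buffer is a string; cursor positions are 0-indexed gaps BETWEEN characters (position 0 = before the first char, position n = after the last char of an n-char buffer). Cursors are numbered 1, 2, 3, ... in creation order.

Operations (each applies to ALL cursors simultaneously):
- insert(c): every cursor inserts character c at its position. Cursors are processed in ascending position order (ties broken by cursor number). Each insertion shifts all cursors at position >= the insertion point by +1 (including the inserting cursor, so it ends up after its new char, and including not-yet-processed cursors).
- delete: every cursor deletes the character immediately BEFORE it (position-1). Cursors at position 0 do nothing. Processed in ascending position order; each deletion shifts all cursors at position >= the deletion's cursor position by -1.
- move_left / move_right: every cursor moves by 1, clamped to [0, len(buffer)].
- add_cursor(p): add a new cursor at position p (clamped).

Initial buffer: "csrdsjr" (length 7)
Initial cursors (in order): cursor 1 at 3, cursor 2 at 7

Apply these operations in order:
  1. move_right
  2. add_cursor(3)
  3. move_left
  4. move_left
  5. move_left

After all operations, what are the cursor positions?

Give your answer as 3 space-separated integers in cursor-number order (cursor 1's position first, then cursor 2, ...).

After op 1 (move_right): buffer="csrdsjr" (len 7), cursors c1@4 c2@7, authorship .......
After op 2 (add_cursor(3)): buffer="csrdsjr" (len 7), cursors c3@3 c1@4 c2@7, authorship .......
After op 3 (move_left): buffer="csrdsjr" (len 7), cursors c3@2 c1@3 c2@6, authorship .......
After op 4 (move_left): buffer="csrdsjr" (len 7), cursors c3@1 c1@2 c2@5, authorship .......
After op 5 (move_left): buffer="csrdsjr" (len 7), cursors c3@0 c1@1 c2@4, authorship .......

Answer: 1 4 0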